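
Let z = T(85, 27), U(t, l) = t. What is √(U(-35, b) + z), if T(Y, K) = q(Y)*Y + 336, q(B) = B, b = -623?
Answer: √7526 ≈ 86.753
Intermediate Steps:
T(Y, K) = 336 + Y² (T(Y, K) = Y*Y + 336 = Y² + 336 = 336 + Y²)
z = 7561 (z = 336 + 85² = 336 + 7225 = 7561)
√(U(-35, b) + z) = √(-35 + 7561) = √7526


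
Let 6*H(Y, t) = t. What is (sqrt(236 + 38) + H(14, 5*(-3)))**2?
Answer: 1121/4 - 5*sqrt(274) ≈ 197.49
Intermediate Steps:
H(Y, t) = t/6
(sqrt(236 + 38) + H(14, 5*(-3)))**2 = (sqrt(236 + 38) + (5*(-3))/6)**2 = (sqrt(274) + (1/6)*(-15))**2 = (sqrt(274) - 5/2)**2 = (-5/2 + sqrt(274))**2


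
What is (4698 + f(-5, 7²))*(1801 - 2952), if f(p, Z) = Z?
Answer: -5463797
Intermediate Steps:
(4698 + f(-5, 7²))*(1801 - 2952) = (4698 + 7²)*(1801 - 2952) = (4698 + 49)*(-1151) = 4747*(-1151) = -5463797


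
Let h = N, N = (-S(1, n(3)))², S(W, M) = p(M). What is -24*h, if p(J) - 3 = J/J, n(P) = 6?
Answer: -384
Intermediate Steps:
p(J) = 4 (p(J) = 3 + J/J = 3 + 1 = 4)
S(W, M) = 4
N = 16 (N = (-1*4)² = (-4)² = 16)
h = 16
-24*h = -24*16 = -384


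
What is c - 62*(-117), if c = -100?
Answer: 7154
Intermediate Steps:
c - 62*(-117) = -100 - 62*(-117) = -100 + 7254 = 7154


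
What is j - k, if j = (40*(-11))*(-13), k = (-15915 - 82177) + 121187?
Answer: -17375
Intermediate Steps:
k = 23095 (k = -98092 + 121187 = 23095)
j = 5720 (j = -440*(-13) = 5720)
j - k = 5720 - 1*23095 = 5720 - 23095 = -17375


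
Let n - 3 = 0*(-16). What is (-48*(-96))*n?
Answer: 13824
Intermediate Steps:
n = 3 (n = 3 + 0*(-16) = 3 + 0 = 3)
(-48*(-96))*n = -48*(-96)*3 = 4608*3 = 13824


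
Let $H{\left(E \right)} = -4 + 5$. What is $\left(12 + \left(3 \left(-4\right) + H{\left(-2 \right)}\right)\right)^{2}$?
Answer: $1$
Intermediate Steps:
$H{\left(E \right)} = 1$
$\left(12 + \left(3 \left(-4\right) + H{\left(-2 \right)}\right)\right)^{2} = \left(12 + \left(3 \left(-4\right) + 1\right)\right)^{2} = \left(12 + \left(-12 + 1\right)\right)^{2} = \left(12 - 11\right)^{2} = 1^{2} = 1$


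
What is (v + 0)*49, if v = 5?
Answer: 245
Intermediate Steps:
(v + 0)*49 = (5 + 0)*49 = 5*49 = 245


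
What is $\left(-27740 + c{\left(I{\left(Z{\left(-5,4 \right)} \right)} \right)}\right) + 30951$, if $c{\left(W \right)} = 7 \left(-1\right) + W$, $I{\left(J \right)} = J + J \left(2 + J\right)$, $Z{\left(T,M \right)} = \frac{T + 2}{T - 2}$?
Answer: $\frac{157068}{49} \approx 3205.5$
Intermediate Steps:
$Z{\left(T,M \right)} = \frac{2 + T}{-2 + T}$
$c{\left(W \right)} = -7 + W$
$\left(-27740 + c{\left(I{\left(Z{\left(-5,4 \right)} \right)} \right)}\right) + 30951 = \left(-27740 - \left(7 - \frac{2 - 5}{-2 - 5} \left(3 + \frac{2 - 5}{-2 - 5}\right)\right)\right) + 30951 = \left(-27740 - \left(7 - \frac{1}{-7} \left(-3\right) \left(3 + \frac{1}{-7} \left(-3\right)\right)\right)\right) + 30951 = \left(-27740 - \left(7 - \left(- \frac{1}{7}\right) \left(-3\right) \left(3 - - \frac{3}{7}\right)\right)\right) + 30951 = \left(-27740 - \left(7 - \frac{3 \left(3 + \frac{3}{7}\right)}{7}\right)\right) + 30951 = \left(-27740 + \left(-7 + \frac{3}{7} \cdot \frac{24}{7}\right)\right) + 30951 = \left(-27740 + \left(-7 + \frac{72}{49}\right)\right) + 30951 = \left(-27740 - \frac{271}{49}\right) + 30951 = - \frac{1359531}{49} + 30951 = \frac{157068}{49}$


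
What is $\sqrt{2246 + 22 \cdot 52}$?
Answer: $\sqrt{3390} \approx 58.224$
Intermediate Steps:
$\sqrt{2246 + 22 \cdot 52} = \sqrt{2246 + 1144} = \sqrt{3390}$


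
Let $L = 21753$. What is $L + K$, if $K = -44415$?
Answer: $-22662$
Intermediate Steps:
$L + K = 21753 - 44415 = -22662$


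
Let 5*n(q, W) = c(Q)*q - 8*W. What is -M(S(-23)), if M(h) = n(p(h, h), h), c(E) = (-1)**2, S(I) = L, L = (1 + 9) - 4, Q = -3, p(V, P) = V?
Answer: 42/5 ≈ 8.4000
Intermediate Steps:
L = 6 (L = 10 - 4 = 6)
S(I) = 6
c(E) = 1
n(q, W) = -8*W/5 + q/5 (n(q, W) = (1*q - 8*W)/5 = (q - 8*W)/5 = -8*W/5 + q/5)
M(h) = -7*h/5 (M(h) = -8*h/5 + h/5 = -7*h/5)
-M(S(-23)) = -(-7)*6/5 = -1*(-42/5) = 42/5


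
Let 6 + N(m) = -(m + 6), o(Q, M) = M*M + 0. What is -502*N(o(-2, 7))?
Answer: 30622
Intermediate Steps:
o(Q, M) = M² (o(Q, M) = M² + 0 = M²)
N(m) = -12 - m (N(m) = -6 - (m + 6) = -6 - (6 + m) = -6 + (-6 - m) = -12 - m)
-502*N(o(-2, 7)) = -502*(-12 - 1*7²) = -502*(-12 - 1*49) = -502*(-12 - 49) = -502*(-61) = 30622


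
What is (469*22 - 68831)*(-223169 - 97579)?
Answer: 18767927724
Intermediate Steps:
(469*22 - 68831)*(-223169 - 97579) = (10318 - 68831)*(-320748) = -58513*(-320748) = 18767927724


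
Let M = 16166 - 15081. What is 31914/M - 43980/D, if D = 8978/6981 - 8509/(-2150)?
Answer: -713699362063494/85393871465 ≈ -8357.7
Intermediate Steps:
M = 1085
D = 78704029/15009150 (D = 8978*(1/6981) - 8509*(-1/2150) = 8978/6981 + 8509/2150 = 78704029/15009150 ≈ 5.2437)
31914/M - 43980/D = 31914/1085 - 43980/78704029/15009150 = 31914*(1/1085) - 43980*15009150/78704029 = 31914/1085 - 660102417000/78704029 = -713699362063494/85393871465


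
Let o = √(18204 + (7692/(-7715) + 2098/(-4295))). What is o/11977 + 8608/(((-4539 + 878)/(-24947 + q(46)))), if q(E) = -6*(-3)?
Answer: 214588832/3661 + √799446810701199130/79373794745 ≈ 58615.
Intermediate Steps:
q(E) = 18
o = √799446810701199130/6627185 (o = √(18204 + (7692*(-1/7715) + 2098*(-1/4295))) = √(18204 + (-7692/7715 - 2098/4295)) = √(18204 - 9844642/6627185) = √(120631431098/6627185) = √799446810701199130/6627185 ≈ 134.92)
o/11977 + 8608/(((-4539 + 878)/(-24947 + q(46)))) = (√799446810701199130/6627185)/11977 + 8608/(((-4539 + 878)/(-24947 + 18))) = (√799446810701199130/6627185)*(1/11977) + 8608/((-3661/(-24929))) = √799446810701199130/79373794745 + 8608/((-3661*(-1/24929))) = √799446810701199130/79373794745 + 8608/(3661/24929) = √799446810701199130/79373794745 + 8608*(24929/3661) = √799446810701199130/79373794745 + 214588832/3661 = 214588832/3661 + √799446810701199130/79373794745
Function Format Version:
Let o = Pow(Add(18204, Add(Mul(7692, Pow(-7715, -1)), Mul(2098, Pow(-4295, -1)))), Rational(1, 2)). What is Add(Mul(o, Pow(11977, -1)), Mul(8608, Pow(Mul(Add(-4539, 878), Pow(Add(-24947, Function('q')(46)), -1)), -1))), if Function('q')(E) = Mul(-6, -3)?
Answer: Add(Rational(214588832, 3661), Mul(Rational(1, 79373794745), Pow(799446810701199130, Rational(1, 2)))) ≈ 58615.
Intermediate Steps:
Function('q')(E) = 18
o = Mul(Rational(1, 6627185), Pow(799446810701199130, Rational(1, 2))) (o = Pow(Add(18204, Add(Mul(7692, Rational(-1, 7715)), Mul(2098, Rational(-1, 4295)))), Rational(1, 2)) = Pow(Add(18204, Add(Rational(-7692, 7715), Rational(-2098, 4295))), Rational(1, 2)) = Pow(Add(18204, Rational(-9844642, 6627185)), Rational(1, 2)) = Pow(Rational(120631431098, 6627185), Rational(1, 2)) = Mul(Rational(1, 6627185), Pow(799446810701199130, Rational(1, 2))) ≈ 134.92)
Add(Mul(o, Pow(11977, -1)), Mul(8608, Pow(Mul(Add(-4539, 878), Pow(Add(-24947, Function('q')(46)), -1)), -1))) = Add(Mul(Mul(Rational(1, 6627185), Pow(799446810701199130, Rational(1, 2))), Pow(11977, -1)), Mul(8608, Pow(Mul(Add(-4539, 878), Pow(Add(-24947, 18), -1)), -1))) = Add(Mul(Mul(Rational(1, 6627185), Pow(799446810701199130, Rational(1, 2))), Rational(1, 11977)), Mul(8608, Pow(Mul(-3661, Pow(-24929, -1)), -1))) = Add(Mul(Rational(1, 79373794745), Pow(799446810701199130, Rational(1, 2))), Mul(8608, Pow(Mul(-3661, Rational(-1, 24929)), -1))) = Add(Mul(Rational(1, 79373794745), Pow(799446810701199130, Rational(1, 2))), Mul(8608, Pow(Rational(3661, 24929), -1))) = Add(Mul(Rational(1, 79373794745), Pow(799446810701199130, Rational(1, 2))), Mul(8608, Rational(24929, 3661))) = Add(Mul(Rational(1, 79373794745), Pow(799446810701199130, Rational(1, 2))), Rational(214588832, 3661)) = Add(Rational(214588832, 3661), Mul(Rational(1, 79373794745), Pow(799446810701199130, Rational(1, 2))))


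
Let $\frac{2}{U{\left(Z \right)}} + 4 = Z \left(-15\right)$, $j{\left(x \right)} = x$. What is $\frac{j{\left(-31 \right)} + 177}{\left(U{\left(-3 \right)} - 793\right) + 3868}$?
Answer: $\frac{5986}{126077} \approx 0.047479$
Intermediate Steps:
$U{\left(Z \right)} = \frac{2}{-4 - 15 Z}$ ($U{\left(Z \right)} = \frac{2}{-4 + Z \left(-15\right)} = \frac{2}{-4 - 15 Z}$)
$\frac{j{\left(-31 \right)} + 177}{\left(U{\left(-3 \right)} - 793\right) + 3868} = \frac{-31 + 177}{\left(- \frac{2}{4 + 15 \left(-3\right)} - 793\right) + 3868} = \frac{146}{\left(- \frac{2}{4 - 45} - 793\right) + 3868} = \frac{146}{\left(- \frac{2}{-41} - 793\right) + 3868} = \frac{146}{\left(\left(-2\right) \left(- \frac{1}{41}\right) - 793\right) + 3868} = \frac{146}{\left(\frac{2}{41} - 793\right) + 3868} = \frac{146}{- \frac{32511}{41} + 3868} = \frac{146}{\frac{126077}{41}} = 146 \cdot \frac{41}{126077} = \frac{5986}{126077}$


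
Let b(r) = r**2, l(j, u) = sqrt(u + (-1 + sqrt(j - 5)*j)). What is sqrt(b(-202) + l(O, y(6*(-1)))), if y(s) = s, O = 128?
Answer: sqrt(40804 + sqrt(-7 + 128*sqrt(123))) ≈ 202.09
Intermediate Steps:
l(j, u) = sqrt(-1 + u + j*sqrt(-5 + j)) (l(j, u) = sqrt(u + (-1 + sqrt(-5 + j)*j)) = sqrt(u + (-1 + j*sqrt(-5 + j))) = sqrt(-1 + u + j*sqrt(-5 + j)))
sqrt(b(-202) + l(O, y(6*(-1)))) = sqrt((-202)**2 + sqrt(-1 + 6*(-1) + 128*sqrt(-5 + 128))) = sqrt(40804 + sqrt(-1 - 6 + 128*sqrt(123))) = sqrt(40804 + sqrt(-7 + 128*sqrt(123)))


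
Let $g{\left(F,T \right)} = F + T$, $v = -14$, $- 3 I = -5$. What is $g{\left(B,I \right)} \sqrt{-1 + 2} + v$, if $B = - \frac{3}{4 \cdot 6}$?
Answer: $- \frac{299}{24} \approx -12.458$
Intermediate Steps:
$I = \frac{5}{3}$ ($I = \left(- \frac{1}{3}\right) \left(-5\right) = \frac{5}{3} \approx 1.6667$)
$B = - \frac{1}{8}$ ($B = - \frac{3}{24} = \left(-3\right) \frac{1}{24} = - \frac{1}{8} \approx -0.125$)
$g{\left(B,I \right)} \sqrt{-1 + 2} + v = \left(- \frac{1}{8} + \frac{5}{3}\right) \sqrt{-1 + 2} - 14 = \frac{37 \sqrt{1}}{24} - 14 = \frac{37}{24} \cdot 1 - 14 = \frac{37}{24} - 14 = - \frac{299}{24}$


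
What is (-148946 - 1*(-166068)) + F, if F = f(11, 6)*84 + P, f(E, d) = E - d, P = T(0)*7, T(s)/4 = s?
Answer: 17542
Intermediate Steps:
T(s) = 4*s
P = 0 (P = (4*0)*7 = 0*7 = 0)
F = 420 (F = (11 - 1*6)*84 + 0 = (11 - 6)*84 + 0 = 5*84 + 0 = 420 + 0 = 420)
(-148946 - 1*(-166068)) + F = (-148946 - 1*(-166068)) + 420 = (-148946 + 166068) + 420 = 17122 + 420 = 17542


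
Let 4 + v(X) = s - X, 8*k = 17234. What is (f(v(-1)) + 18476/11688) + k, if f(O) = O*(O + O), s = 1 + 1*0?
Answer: 12645427/5844 ≈ 2163.8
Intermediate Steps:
k = 8617/4 (k = (1/8)*17234 = 8617/4 ≈ 2154.3)
s = 1 (s = 1 + 0 = 1)
v(X) = -3 - X (v(X) = -4 + (1 - X) = -3 - X)
f(O) = 2*O**2 (f(O) = O*(2*O) = 2*O**2)
(f(v(-1)) + 18476/11688) + k = (2*(-3 - 1*(-1))**2 + 18476/11688) + 8617/4 = (2*(-3 + 1)**2 + 18476*(1/11688)) + 8617/4 = (2*(-2)**2 + 4619/2922) + 8617/4 = (2*4 + 4619/2922) + 8617/4 = (8 + 4619/2922) + 8617/4 = 27995/2922 + 8617/4 = 12645427/5844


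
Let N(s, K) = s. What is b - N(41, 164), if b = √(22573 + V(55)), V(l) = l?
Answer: -41 + 2*√5657 ≈ 109.43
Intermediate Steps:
b = 2*√5657 (b = √(22573 + 55) = √22628 = 2*√5657 ≈ 150.43)
b - N(41, 164) = 2*√5657 - 1*41 = 2*√5657 - 41 = -41 + 2*√5657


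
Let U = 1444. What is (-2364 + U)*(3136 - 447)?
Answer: -2473880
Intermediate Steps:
(-2364 + U)*(3136 - 447) = (-2364 + 1444)*(3136 - 447) = -920*2689 = -2473880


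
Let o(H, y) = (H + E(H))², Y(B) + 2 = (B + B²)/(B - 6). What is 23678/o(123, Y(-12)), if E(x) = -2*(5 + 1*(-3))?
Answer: 23678/14161 ≈ 1.6721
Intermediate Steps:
E(x) = -4 (E(x) = -2*(5 - 3) = -2*2 = -4)
Y(B) = -2 + (B + B²)/(-6 + B) (Y(B) = -2 + (B + B²)/(B - 6) = -2 + (B + B²)/(-6 + B))
o(H, y) = (-4 + H)² (o(H, y) = (H - 4)² = (-4 + H)²)
23678/o(123, Y(-12)) = 23678/((-4 + 123)²) = 23678/(119²) = 23678/14161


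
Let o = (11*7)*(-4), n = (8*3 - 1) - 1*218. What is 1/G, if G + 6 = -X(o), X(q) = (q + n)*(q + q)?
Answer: -1/309854 ≈ -3.2273e-6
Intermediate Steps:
n = -195 (n = (24 - 1) - 218 = 23 - 218 = -195)
o = -308 (o = 77*(-4) = -308)
X(q) = 2*q*(-195 + q) (X(q) = (q - 195)*(q + q) = (-195 + q)*(2*q) = 2*q*(-195 + q))
G = -309854 (G = -6 - 2*(-308)*(-195 - 308) = -6 - 2*(-308)*(-503) = -6 - 1*309848 = -6 - 309848 = -309854)
1/G = 1/(-309854) = -1/309854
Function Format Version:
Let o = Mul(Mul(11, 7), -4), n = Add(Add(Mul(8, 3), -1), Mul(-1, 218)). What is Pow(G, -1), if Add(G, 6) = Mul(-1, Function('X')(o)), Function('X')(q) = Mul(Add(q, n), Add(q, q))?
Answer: Rational(-1, 309854) ≈ -3.2273e-6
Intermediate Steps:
n = -195 (n = Add(Add(24, -1), -218) = Add(23, -218) = -195)
o = -308 (o = Mul(77, -4) = -308)
Function('X')(q) = Mul(2, q, Add(-195, q)) (Function('X')(q) = Mul(Add(q, -195), Add(q, q)) = Mul(Add(-195, q), Mul(2, q)) = Mul(2, q, Add(-195, q)))
G = -309854 (G = Add(-6, Mul(-1, Mul(2, -308, Add(-195, -308)))) = Add(-6, Mul(-1, Mul(2, -308, -503))) = Add(-6, Mul(-1, 309848)) = Add(-6, -309848) = -309854)
Pow(G, -1) = Pow(-309854, -1) = Rational(-1, 309854)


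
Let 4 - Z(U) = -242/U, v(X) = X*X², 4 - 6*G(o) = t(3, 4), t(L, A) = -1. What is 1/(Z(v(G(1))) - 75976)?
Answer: -125/9444228 ≈ -1.3236e-5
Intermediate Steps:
G(o) = ⅚ (G(o) = ⅔ - ⅙*(-1) = ⅔ + ⅙ = ⅚)
v(X) = X³
Z(U) = 4 + 242/U (Z(U) = 4 - (-242)/U = 4 + 242/U)
1/(Z(v(G(1))) - 75976) = 1/((4 + 242/((⅚)³)) - 75976) = 1/((4 + 242/(125/216)) - 75976) = 1/((4 + 242*(216/125)) - 75976) = 1/((4 + 52272/125) - 75976) = 1/(52772/125 - 75976) = 1/(-9444228/125) = -125/9444228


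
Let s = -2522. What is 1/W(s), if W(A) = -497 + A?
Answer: -1/3019 ≈ -0.00033124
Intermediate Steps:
1/W(s) = 1/(-497 - 2522) = 1/(-3019) = -1/3019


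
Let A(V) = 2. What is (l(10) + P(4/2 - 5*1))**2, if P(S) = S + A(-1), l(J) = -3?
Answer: 16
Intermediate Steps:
P(S) = 2 + S (P(S) = S + 2 = 2 + S)
(l(10) + P(4/2 - 5*1))**2 = (-3 + (2 + (4/2 - 5*1)))**2 = (-3 + (2 + (4*(1/2) - 5)))**2 = (-3 + (2 + (2 - 5)))**2 = (-3 + (2 - 3))**2 = (-3 - 1)**2 = (-4)**2 = 16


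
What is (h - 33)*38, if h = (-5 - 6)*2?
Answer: -2090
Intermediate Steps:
h = -22 (h = -11*2 = -22)
(h - 33)*38 = (-22 - 33)*38 = -55*38 = -2090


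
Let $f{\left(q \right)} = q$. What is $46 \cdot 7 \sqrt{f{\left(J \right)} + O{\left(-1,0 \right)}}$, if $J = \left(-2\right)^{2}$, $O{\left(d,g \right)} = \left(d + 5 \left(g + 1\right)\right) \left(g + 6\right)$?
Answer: $644 \sqrt{7} \approx 1703.9$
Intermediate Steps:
$O{\left(d,g \right)} = \left(6 + g\right) \left(5 + d + 5 g\right)$ ($O{\left(d,g \right)} = \left(d + 5 \left(1 + g\right)\right) \left(6 + g\right) = \left(d + \left(5 + 5 g\right)\right) \left(6 + g\right) = \left(5 + d + 5 g\right) \left(6 + g\right) = \left(6 + g\right) \left(5 + d + 5 g\right)$)
$J = 4$
$46 \cdot 7 \sqrt{f{\left(J \right)} + O{\left(-1,0 \right)}} = 46 \cdot 7 \sqrt{4 + \left(30 + 5 \cdot 0^{2} + 6 \left(-1\right) + 35 \cdot 0 - 0\right)} = 322 \sqrt{4 + \left(30 + 5 \cdot 0 - 6 + 0 + 0\right)} = 322 \sqrt{4 + \left(30 + 0 - 6 + 0 + 0\right)} = 322 \sqrt{4 + 24} = 322 \sqrt{28} = 322 \cdot 2 \sqrt{7} = 644 \sqrt{7}$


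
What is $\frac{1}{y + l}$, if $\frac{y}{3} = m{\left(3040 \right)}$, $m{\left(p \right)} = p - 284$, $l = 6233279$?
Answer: $\frac{1}{6241547} \approx 1.6022 \cdot 10^{-7}$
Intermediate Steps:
$m{\left(p \right)} = -284 + p$
$y = 8268$ ($y = 3 \left(-284 + 3040\right) = 3 \cdot 2756 = 8268$)
$\frac{1}{y + l} = \frac{1}{8268 + 6233279} = \frac{1}{6241547}$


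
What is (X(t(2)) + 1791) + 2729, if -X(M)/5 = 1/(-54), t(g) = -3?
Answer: 244085/54 ≈ 4520.1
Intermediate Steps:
X(M) = 5/54 (X(M) = -5/(-54) = -5*(-1/54) = 5/54)
(X(t(2)) + 1791) + 2729 = (5/54 + 1791) + 2729 = 96719/54 + 2729 = 244085/54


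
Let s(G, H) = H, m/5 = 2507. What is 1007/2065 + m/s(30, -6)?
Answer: -25878733/12390 ≈ -2088.7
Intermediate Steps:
m = 12535 (m = 5*2507 = 12535)
1007/2065 + m/s(30, -6) = 1007/2065 + 12535/(-6) = 1007*(1/2065) + 12535*(-1/6) = 1007/2065 - 12535/6 = -25878733/12390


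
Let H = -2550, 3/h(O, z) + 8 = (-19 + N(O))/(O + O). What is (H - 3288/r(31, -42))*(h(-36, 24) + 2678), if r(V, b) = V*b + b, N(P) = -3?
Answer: -52906430887/7756 ≈ -6.8214e+6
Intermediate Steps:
r(V, b) = b + V*b
h(O, z) = 3/(-8 - 11/O) (h(O, z) = 3/(-8 + (-19 - 3)/(O + O)) = 3/(-8 - 22*1/(2*O)) = 3/(-8 - 11/O))
(H - 3288/r(31, -42))*(h(-36, 24) + 2678) = (-2550 - 3288*(-1/(42*(1 + 31))))*(-3*(-36)/(11 + 8*(-36)) + 2678) = (-2550 - 3288/((-42*32)))*(-3*(-36)/(11 - 288) + 2678) = (-2550 - 3288/(-1344))*(-3*(-36)/(-277) + 2678) = (-2550 - 3288*(-1/1344))*(-3*(-36)*(-1/277) + 2678) = (-2550 + 137/56)*(-108/277 + 2678) = -142663/56*741698/277 = -52906430887/7756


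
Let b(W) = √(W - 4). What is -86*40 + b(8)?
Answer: -3438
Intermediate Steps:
b(W) = √(-4 + W)
-86*40 + b(8) = -86*40 + √(-4 + 8) = -3440 + √4 = -3440 + 2 = -3438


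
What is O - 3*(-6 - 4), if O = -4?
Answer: 26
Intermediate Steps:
O - 3*(-6 - 4) = -4 - 3*(-6 - 4) = -4 - 3*(-10) = -4 + 30 = 26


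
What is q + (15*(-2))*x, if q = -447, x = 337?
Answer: -10557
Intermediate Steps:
q + (15*(-2))*x = -447 + (15*(-2))*337 = -447 - 30*337 = -447 - 10110 = -10557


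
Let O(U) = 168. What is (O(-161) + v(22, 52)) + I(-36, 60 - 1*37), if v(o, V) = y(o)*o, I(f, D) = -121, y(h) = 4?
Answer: 135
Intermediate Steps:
v(o, V) = 4*o
(O(-161) + v(22, 52)) + I(-36, 60 - 1*37) = (168 + 4*22) - 121 = (168 + 88) - 121 = 256 - 121 = 135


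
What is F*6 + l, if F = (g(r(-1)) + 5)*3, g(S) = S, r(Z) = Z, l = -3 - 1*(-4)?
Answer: 73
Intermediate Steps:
l = 1 (l = -3 + 4 = 1)
F = 12 (F = (-1 + 5)*3 = 4*3 = 12)
F*6 + l = 12*6 + 1 = 72 + 1 = 73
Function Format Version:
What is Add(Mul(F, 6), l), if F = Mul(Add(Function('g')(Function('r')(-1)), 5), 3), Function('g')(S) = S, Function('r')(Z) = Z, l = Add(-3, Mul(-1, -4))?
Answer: 73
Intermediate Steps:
l = 1 (l = Add(-3, 4) = 1)
F = 12 (F = Mul(Add(-1, 5), 3) = Mul(4, 3) = 12)
Add(Mul(F, 6), l) = Add(Mul(12, 6), 1) = Add(72, 1) = 73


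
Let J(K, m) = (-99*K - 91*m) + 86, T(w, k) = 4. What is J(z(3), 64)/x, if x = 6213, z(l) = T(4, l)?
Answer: -6134/6213 ≈ -0.98728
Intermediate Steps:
z(l) = 4
J(K, m) = 86 - 99*K - 91*m
J(z(3), 64)/x = (86 - 99*4 - 91*64)/6213 = (86 - 396 - 5824)*(1/6213) = -6134*1/6213 = -6134/6213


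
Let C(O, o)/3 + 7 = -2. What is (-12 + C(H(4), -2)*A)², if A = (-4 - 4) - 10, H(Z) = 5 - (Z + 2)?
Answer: 224676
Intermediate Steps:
H(Z) = 3 - Z (H(Z) = 5 - (2 + Z) = 5 + (-2 - Z) = 3 - Z)
C(O, o) = -27 (C(O, o) = -21 + 3*(-2) = -21 - 6 = -27)
A = -18 (A = -8 - 10 = -18)
(-12 + C(H(4), -2)*A)² = (-12 - 27*(-18))² = (-12 + 486)² = 474² = 224676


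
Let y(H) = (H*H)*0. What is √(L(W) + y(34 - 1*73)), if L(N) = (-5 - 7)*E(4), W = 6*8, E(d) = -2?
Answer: 2*√6 ≈ 4.8990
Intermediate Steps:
y(H) = 0 (y(H) = H²*0 = 0)
W = 48
L(N) = 24 (L(N) = (-5 - 7)*(-2) = -12*(-2) = 24)
√(L(W) + y(34 - 1*73)) = √(24 + 0) = √24 = 2*√6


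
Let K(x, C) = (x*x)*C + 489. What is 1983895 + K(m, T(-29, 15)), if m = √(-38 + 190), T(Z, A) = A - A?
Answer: 1984384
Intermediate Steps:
T(Z, A) = 0
m = 2*√38 (m = √152 = 2*√38 ≈ 12.329)
K(x, C) = 489 + C*x² (K(x, C) = x²*C + 489 = C*x² + 489 = 489 + C*x²)
1983895 + K(m, T(-29, 15)) = 1983895 + (489 + 0*(2*√38)²) = 1983895 + (489 + 0*152) = 1983895 + (489 + 0) = 1983895 + 489 = 1984384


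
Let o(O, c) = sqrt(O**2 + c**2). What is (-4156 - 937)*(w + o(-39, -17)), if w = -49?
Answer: 249557 - 5093*sqrt(1810) ≈ 32880.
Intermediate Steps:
(-4156 - 937)*(w + o(-39, -17)) = (-4156 - 937)*(-49 + sqrt((-39)**2 + (-17)**2)) = -5093*(-49 + sqrt(1521 + 289)) = -5093*(-49 + sqrt(1810)) = 249557 - 5093*sqrt(1810)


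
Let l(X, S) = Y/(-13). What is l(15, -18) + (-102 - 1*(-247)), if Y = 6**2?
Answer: 1849/13 ≈ 142.23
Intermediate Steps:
Y = 36
l(X, S) = -36/13 (l(X, S) = 36/(-13) = 36*(-1/13) = -36/13)
l(15, -18) + (-102 - 1*(-247)) = -36/13 + (-102 - 1*(-247)) = -36/13 + (-102 + 247) = -36/13 + 145 = 1849/13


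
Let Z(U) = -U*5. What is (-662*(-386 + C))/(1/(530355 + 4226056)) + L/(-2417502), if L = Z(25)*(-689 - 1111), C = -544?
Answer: 1179874742937052920/402917 ≈ 2.9283e+12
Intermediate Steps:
Z(U) = -5*U
L = 225000 (L = (-5*25)*(-689 - 1111) = -125*(-1800) = 225000)
(-662*(-386 + C))/(1/(530355 + 4226056)) + L/(-2417502) = (-662*(-386 - 544))/(1/(530355 + 4226056)) + 225000/(-2417502) = (-662*(-930))/(1/4756411) + 225000*(-1/2417502) = 615660/(1/4756411) - 37500/402917 = 615660*4756411 - 37500/402917 = 2928331996260 - 37500/402917 = 1179874742937052920/402917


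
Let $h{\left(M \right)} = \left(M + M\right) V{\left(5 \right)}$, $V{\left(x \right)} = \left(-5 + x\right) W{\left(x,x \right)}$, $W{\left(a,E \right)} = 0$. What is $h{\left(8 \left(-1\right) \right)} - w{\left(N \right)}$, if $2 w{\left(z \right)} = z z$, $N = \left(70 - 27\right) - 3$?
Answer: $-800$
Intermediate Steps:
$N = 40$ ($N = 43 - 3 = 40$)
$w{\left(z \right)} = \frac{z^{2}}{2}$ ($w{\left(z \right)} = \frac{z z}{2} = \frac{z^{2}}{2}$)
$V{\left(x \right)} = 0$ ($V{\left(x \right)} = \left(-5 + x\right) 0 = 0$)
$h{\left(M \right)} = 0$ ($h{\left(M \right)} = \left(M + M\right) 0 = 2 M 0 = 0$)
$h{\left(8 \left(-1\right) \right)} - w{\left(N \right)} = 0 - \frac{40^{2}}{2} = 0 - \frac{1}{2} \cdot 1600 = 0 - 800 = -800$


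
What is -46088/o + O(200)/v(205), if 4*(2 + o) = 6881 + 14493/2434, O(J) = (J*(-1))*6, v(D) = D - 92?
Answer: -70796592784/1892001375 ≈ -37.419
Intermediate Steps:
v(D) = -92 + D
O(J) = -6*J (O(J) = -J*6 = -6*J)
o = 16743375/9736 (o = -2 + (6881 + 14493/2434)/4 = -2 + (¼)*(16762847/2434) = -2 + 16762847/9736 = 16743375/9736 ≈ 1719.7)
-46088/o + O(200)/v(205) = -46088/16743375/9736 + (-6*200)/(-92 + 205) = -46088*9736/16743375 - 1200/113 = -448712768/16743375 - 1200*1/113 = -448712768/16743375 - 1200/113 = -70796592784/1892001375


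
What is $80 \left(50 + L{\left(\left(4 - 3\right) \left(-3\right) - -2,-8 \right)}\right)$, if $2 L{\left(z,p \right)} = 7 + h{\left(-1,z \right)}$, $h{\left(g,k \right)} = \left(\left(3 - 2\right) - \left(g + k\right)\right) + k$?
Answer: $4360$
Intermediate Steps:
$h{\left(g,k \right)} = 1 - g$ ($h{\left(g,k \right)} = \left(\left(3 - 2\right) - \left(g + k\right)\right) + k = \left(1 - \left(g + k\right)\right) + k = \left(1 - g - k\right) + k = 1 - g$)
$L{\left(z,p \right)} = \frac{9}{2}$ ($L{\left(z,p \right)} = \frac{7 + \left(1 - -1\right)}{2} = \frac{7 + \left(1 + 1\right)}{2} = \frac{7 + 2}{2} = \frac{1}{2} \cdot 9 = \frac{9}{2}$)
$80 \left(50 + L{\left(\left(4 - 3\right) \left(-3\right) - -2,-8 \right)}\right) = 80 \left(50 + \frac{9}{2}\right) = 80 \cdot \frac{109}{2} = 4360$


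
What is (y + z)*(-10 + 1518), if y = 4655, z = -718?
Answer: 5936996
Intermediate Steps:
(y + z)*(-10 + 1518) = (4655 - 718)*(-10 + 1518) = 3937*1508 = 5936996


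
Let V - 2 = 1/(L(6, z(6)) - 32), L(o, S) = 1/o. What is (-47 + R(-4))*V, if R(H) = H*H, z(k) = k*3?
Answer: -11656/191 ≈ -61.026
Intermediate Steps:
z(k) = 3*k
R(H) = H²
V = 376/191 (V = 2 + 1/(1/6 - 32) = 2 + 1/(⅙ - 32) = 2 + 1/(-191/6) = 2 - 6/191 = 376/191 ≈ 1.9686)
(-47 + R(-4))*V = (-47 + (-4)²)*(376/191) = (-47 + 16)*(376/191) = -31*376/191 = -11656/191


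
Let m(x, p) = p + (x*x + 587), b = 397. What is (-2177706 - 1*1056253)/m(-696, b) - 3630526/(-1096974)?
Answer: -297551936611/88745196600 ≈ -3.3529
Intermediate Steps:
m(x, p) = 587 + p + x² (m(x, p) = p + (x² + 587) = p + (587 + x²) = 587 + p + x²)
(-2177706 - 1*1056253)/m(-696, b) - 3630526/(-1096974) = (-2177706 - 1*1056253)/(587 + 397 + (-696)²) - 3630526/(-1096974) = (-2177706 - 1056253)/(587 + 397 + 484416) - 3630526*(-1/1096974) = -3233959/485400 + 1815263/548487 = -297551936611/88745196600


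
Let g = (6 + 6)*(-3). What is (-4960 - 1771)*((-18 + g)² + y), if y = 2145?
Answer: -34065591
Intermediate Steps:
g = -36 (g = 12*(-3) = -36)
(-4960 - 1771)*((-18 + g)² + y) = (-4960 - 1771)*((-18 - 36)² + 2145) = -6731*((-54)² + 2145) = -6731*(2916 + 2145) = -6731*5061 = -34065591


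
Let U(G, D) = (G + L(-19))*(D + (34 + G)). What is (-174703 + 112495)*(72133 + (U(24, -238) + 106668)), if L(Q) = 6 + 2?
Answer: -10764534528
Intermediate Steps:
L(Q) = 8
U(G, D) = (8 + G)*(34 + D + G) (U(G, D) = (G + 8)*(D + (34 + G)) = (8 + G)*(34 + D + G))
(-174703 + 112495)*(72133 + (U(24, -238) + 106668)) = (-174703 + 112495)*(72133 + ((272 + 24² + 8*(-238) + 42*24 - 238*24) + 106668)) = -62208*(72133 + ((272 + 576 - 1904 + 1008 - 5712) + 106668)) = -62208*(72133 + (-5760 + 106668)) = -62208*(72133 + 100908) = -62208*173041 = -10764534528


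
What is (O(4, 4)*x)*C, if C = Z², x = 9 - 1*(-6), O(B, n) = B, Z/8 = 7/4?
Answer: 11760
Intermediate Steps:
Z = 14 (Z = 8*(7/4) = 14)
x = 15 (x = 9 + 6 = 15)
C = 196 (C = 14² = 196)
(O(4, 4)*x)*C = (4*15)*196 = 60*196 = 11760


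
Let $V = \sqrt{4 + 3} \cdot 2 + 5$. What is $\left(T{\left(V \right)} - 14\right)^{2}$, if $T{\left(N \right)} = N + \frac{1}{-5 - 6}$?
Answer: $\frac{13388}{121} - \frac{400 \sqrt{7}}{11} \approx 14.435$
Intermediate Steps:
$V = 5 + 2 \sqrt{7}$ ($V = \sqrt{7} \cdot 2 + 5 = 2 \sqrt{7} + 5 = 5 + 2 \sqrt{7} \approx 10.292$)
$T{\left(N \right)} = - \frac{1}{11} + N$ ($T{\left(N \right)} = N + \frac{1}{-11} = N - \frac{1}{11} = - \frac{1}{11} + N$)
$\left(T{\left(V \right)} - 14\right)^{2} = \left(\left(- \frac{1}{11} + \left(5 + 2 \sqrt{7}\right)\right) - 14\right)^{2} = \left(\left(\frac{54}{11} + 2 \sqrt{7}\right) - 14\right)^{2} = \left(- \frac{100}{11} + 2 \sqrt{7}\right)^{2}$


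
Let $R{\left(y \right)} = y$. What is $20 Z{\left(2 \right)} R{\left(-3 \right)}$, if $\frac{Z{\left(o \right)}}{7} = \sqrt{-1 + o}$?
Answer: $-420$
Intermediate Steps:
$Z{\left(o \right)} = 7 \sqrt{-1 + o}$
$20 Z{\left(2 \right)} R{\left(-3 \right)} = 20 \cdot 7 \sqrt{-1 + 2} \left(-3\right) = 20 \cdot 7 \sqrt{1} \left(-3\right) = 20 \cdot 7 \cdot 1 \left(-3\right) = 20 \cdot 7 \left(-3\right) = 140 \left(-3\right) = -420$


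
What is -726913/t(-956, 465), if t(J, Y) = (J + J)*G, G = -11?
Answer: -66083/1912 ≈ -34.562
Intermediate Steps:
t(J, Y) = -22*J (t(J, Y) = (J + J)*(-11) = (2*J)*(-11) = -22*J)
-726913/t(-956, 465) = -726913/((-22*(-956))) = -726913/21032 = -726913*1/21032 = -66083/1912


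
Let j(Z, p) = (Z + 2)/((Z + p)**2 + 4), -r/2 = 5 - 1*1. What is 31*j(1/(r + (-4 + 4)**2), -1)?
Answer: 3720/337 ≈ 11.039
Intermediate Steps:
r = -8 (r = -2*(5 - 1*1) = -2*(5 - 1) = -2*4 = -8)
j(Z, p) = (2 + Z)/(4 + (Z + p)**2)
31*j(1/(r + (-4 + 4)**2), -1) = 31*((2 + 1/(-8 + (-4 + 4)**2))/(4 + (1/(-8 + (-4 + 4)**2) - 1)**2)) = 31*((2 + 1/(-8 + 0**2))/(4 + (1/(-8 + 0**2) - 1)**2)) = 31*((2 + 1/(-8 + 0))/(4 + (1/(-8 + 0) - 1)**2)) = 31*((2 + 1/(-8))/(4 + (1/(-8) - 1)**2)) = 31*((2 - 1/8)/(4 + (-1/8 - 1)**2)) = 31*((15/8)/(4 + (-9/8)**2)) = 31*((15/8)/(4 + 81/64)) = 31*((15/8)/(337/64)) = 31*((64/337)*(15/8)) = 31*(120/337) = 3720/337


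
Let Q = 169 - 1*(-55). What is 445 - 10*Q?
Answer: -1795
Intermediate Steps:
Q = 224 (Q = 169 + 55 = 224)
445 - 10*Q = 445 - 10*224 = 445 - 1*2240 = 445 - 2240 = -1795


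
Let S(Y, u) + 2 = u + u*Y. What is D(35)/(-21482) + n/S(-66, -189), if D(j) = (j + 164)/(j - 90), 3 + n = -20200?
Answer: -23867602213/14512487330 ≈ -1.6446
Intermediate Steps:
S(Y, u) = -2 + u + Y*u (S(Y, u) = -2 + (u + u*Y) = -2 + (u + Y*u) = -2 + u + Y*u)
n = -20203 (n = -3 - 20200 = -20203)
D(j) = (164 + j)/(-90 + j)
D(35)/(-21482) + n/S(-66, -189) = ((164 + 35)/(-90 + 35))/(-21482) - 20203/(-2 - 189 - 66*(-189)) = (199/(-55))*(-1/21482) - 20203/(-2 - 189 + 12474) = -1/55*199*(-1/21482) - 20203/12283 = -199/55*(-1/21482) - 20203*1/12283 = 199/1181510 - 20203/12283 = -23867602213/14512487330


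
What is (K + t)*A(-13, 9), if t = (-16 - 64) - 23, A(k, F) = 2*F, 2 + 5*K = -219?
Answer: -13248/5 ≈ -2649.6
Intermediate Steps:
K = -221/5 (K = -2/5 + (1/5)*(-219) = -2/5 - 219/5 = -221/5 ≈ -44.200)
t = -103 (t = -80 - 23 = -103)
(K + t)*A(-13, 9) = (-221/5 - 103)*(2*9) = -736/5*18 = -13248/5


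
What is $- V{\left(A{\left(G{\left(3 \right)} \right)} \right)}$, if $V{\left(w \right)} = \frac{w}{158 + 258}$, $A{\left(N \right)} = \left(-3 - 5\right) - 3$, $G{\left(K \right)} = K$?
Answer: $\frac{11}{416} \approx 0.026442$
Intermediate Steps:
$A{\left(N \right)} = -11$ ($A{\left(N \right)} = -8 - 3 = -11$)
$V{\left(w \right)} = \frac{w}{416}$
$- V{\left(A{\left(G{\left(3 \right)} \right)} \right)} = - \frac{-11}{416} = \left(-1\right) \left(- \frac{11}{416}\right) = \frac{11}{416}$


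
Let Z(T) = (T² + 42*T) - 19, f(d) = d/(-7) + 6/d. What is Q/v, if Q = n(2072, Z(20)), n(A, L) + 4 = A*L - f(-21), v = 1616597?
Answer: 17709337/11316179 ≈ 1.5650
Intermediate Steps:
f(d) = 6/d - d/7 (f(d) = d*(-⅐) + 6/d = -d/7 + 6/d = 6/d - d/7)
Z(T) = -19 + T² + 42*T
n(A, L) = -47/7 + A*L (n(A, L) = -4 + (A*L - (6/(-21) - ⅐*(-21))) = -4 + (A*L - (6*(-1/21) + 3)) = -4 + (A*L - (-2/7 + 3)) = -4 + (A*L - 1*19/7) = -4 + (A*L - 19/7) = -4 + (-19/7 + A*L) = -47/7 + A*L)
Q = 17709337/7 (Q = -47/7 + 2072*(-19 + 20² + 42*20) = -47/7 + 2072*(-19 + 400 + 840) = -47/7 + 2072*1221 = -47/7 + 2529912 = 17709337/7 ≈ 2.5299e+6)
Q/v = (17709337/7)/1616597 = (17709337/7)*(1/1616597) = 17709337/11316179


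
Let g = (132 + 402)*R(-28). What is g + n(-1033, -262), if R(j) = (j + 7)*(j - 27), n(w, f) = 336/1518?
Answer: 156042866/253 ≈ 6.1677e+5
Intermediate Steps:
n(w, f) = 56/253 (n(w, f) = 336*(1/1518) = 56/253)
R(j) = (-27 + j)*(7 + j) (R(j) = (7 + j)*(-27 + j) = (-27 + j)*(7 + j))
g = 616770 (g = (132 + 402)*(-189 + (-28)**2 - 20*(-28)) = 534*(-189 + 784 + 560) = 534*1155 = 616770)
g + n(-1033, -262) = 616770 + 56/253 = 156042866/253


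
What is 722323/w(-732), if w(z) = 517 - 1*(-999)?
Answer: 722323/1516 ≈ 476.47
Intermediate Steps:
w(z) = 1516 (w(z) = 517 + 999 = 1516)
722323/w(-732) = 722323/1516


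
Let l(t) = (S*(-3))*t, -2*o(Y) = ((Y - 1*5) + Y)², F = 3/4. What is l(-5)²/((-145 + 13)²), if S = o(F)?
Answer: 60025/123904 ≈ 0.48445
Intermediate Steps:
F = ¾ (F = 3*(¼) = ¾ ≈ 0.75000)
o(Y) = -(-5 + 2*Y)²/2 (o(Y) = -((Y - 1*5) + Y)²/2 = -((Y - 5) + Y)²/2 = -((-5 + Y) + Y)²/2 = -(-5 + 2*Y)²/2)
S = -49/8 (S = -(-5 + 2*(¾))²/2 = -(-5 + 3/2)²/2 = -(-7/2)²/2 = -½*49/4 = -49/8 ≈ -6.1250)
l(t) = 147*t/8 (l(t) = (-49/8*(-3))*t = 147*t/8)
l(-5)²/((-145 + 13)²) = ((147/8)*(-5))²/((-145 + 13)²) = (-735/8)²/((-132)²) = (540225/64)/17424 = (540225/64)*(1/17424) = 60025/123904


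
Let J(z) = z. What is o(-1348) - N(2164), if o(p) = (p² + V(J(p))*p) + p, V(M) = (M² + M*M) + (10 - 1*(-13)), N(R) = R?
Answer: -4897129796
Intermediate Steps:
V(M) = 23 + 2*M² (V(M) = (M² + M²) + (10 + 13) = 2*M² + 23 = 23 + 2*M²)
o(p) = p + p² + p*(23 + 2*p²) (o(p) = (p² + (23 + 2*p²)*p) + p = (p² + p*(23 + 2*p²)) + p = p + p² + p*(23 + 2*p²))
o(-1348) - N(2164) = -1348*(24 - 1348 + 2*(-1348)²) - 1*2164 = -1348*(24 - 1348 + 2*1817104) - 2164 = -1348*(24 - 1348 + 3634208) - 2164 = -1348*3632884 - 2164 = -4897127632 - 2164 = -4897129796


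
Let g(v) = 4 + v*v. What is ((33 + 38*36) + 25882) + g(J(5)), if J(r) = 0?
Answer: 27287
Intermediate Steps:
g(v) = 4 + v**2
((33 + 38*36) + 25882) + g(J(5)) = ((33 + 38*36) + 25882) + (4 + 0**2) = ((33 + 1368) + 25882) + (4 + 0) = (1401 + 25882) + 4 = 27283 + 4 = 27287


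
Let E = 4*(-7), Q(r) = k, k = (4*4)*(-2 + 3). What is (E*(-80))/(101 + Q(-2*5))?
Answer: 2240/117 ≈ 19.145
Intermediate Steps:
k = 16 (k = 16*1 = 16)
Q(r) = 16
E = -28
(E*(-80))/(101 + Q(-2*5)) = (-28*(-80))/(101 + 16) = 2240/117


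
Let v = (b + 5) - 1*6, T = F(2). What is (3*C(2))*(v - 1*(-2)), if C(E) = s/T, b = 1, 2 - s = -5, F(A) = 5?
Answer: 42/5 ≈ 8.4000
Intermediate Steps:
s = 7 (s = 2 - 1*(-5) = 2 + 5 = 7)
T = 5
v = 0 (v = (1 + 5) - 1*6 = 6 - 6 = 0)
C(E) = 7/5
(3*C(2))*(v - 1*(-2)) = (3*(7/5))*(0 - 1*(-2)) = 21*(0 + 2)/5 = (21/5)*2 = 42/5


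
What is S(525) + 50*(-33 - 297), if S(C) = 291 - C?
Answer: -16734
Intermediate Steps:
S(525) + 50*(-33 - 297) = (291 - 1*525) + 50*(-33 - 297) = (291 - 525) + 50*(-330) = -234 - 16500 = -16734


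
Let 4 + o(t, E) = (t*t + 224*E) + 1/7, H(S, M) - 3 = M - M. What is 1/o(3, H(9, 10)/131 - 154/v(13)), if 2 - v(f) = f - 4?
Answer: 917/4528396 ≈ 0.00020250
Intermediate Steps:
v(f) = 6 - f (v(f) = 2 - (f - 4) = 2 - (-4 + f) = 2 + (4 - f) = 6 - f)
H(S, M) = 3 (H(S, M) = 3 + (M - M) = 3 + 0 = 3)
o(t, E) = -27/7 + t² + 224*E (o(t, E) = -4 + ((t*t + 224*E) + 1/7) = -4 + ((t² + 224*E) + ⅐) = -4 + (⅐ + t² + 224*E) = -27/7 + t² + 224*E)
1/o(3, H(9, 10)/131 - 154/v(13)) = 1/(-27/7 + 3² + 224*(3/131 - 154/(6 - 1*13))) = 1/(-27/7 + 9 + 224*(3*(1/131) - 154/(6 - 13))) = 1/(-27/7 + 9 + 224*(3/131 - 154/(-7))) = 1/(-27/7 + 9 + 224*(3/131 - 154*(-⅐))) = 1/(-27/7 + 9 + 224*(3/131 + 22)) = 1/(-27/7 + 9 + 224*(2885/131)) = 1/(-27/7 + 9 + 646240/131) = 1/(4528396/917) = 917/4528396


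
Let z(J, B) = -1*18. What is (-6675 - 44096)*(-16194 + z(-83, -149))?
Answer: 823099452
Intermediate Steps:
z(J, B) = -18
(-6675 - 44096)*(-16194 + z(-83, -149)) = (-6675 - 44096)*(-16194 - 18) = -50771*(-16212) = 823099452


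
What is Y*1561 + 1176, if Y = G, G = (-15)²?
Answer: 352401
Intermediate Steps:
G = 225
Y = 225
Y*1561 + 1176 = 225*1561 + 1176 = 351225 + 1176 = 352401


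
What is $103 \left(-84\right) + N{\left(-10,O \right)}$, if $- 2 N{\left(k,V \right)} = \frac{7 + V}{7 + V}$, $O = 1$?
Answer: $- \frac{17305}{2} \approx -8652.5$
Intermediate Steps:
$N{\left(k,V \right)} = - \frac{1}{2}$ ($N{\left(k,V \right)} = - \frac{\left(7 + V\right) \frac{1}{7 + V}}{2} = \left(- \frac{1}{2}\right) 1 = - \frac{1}{2}$)
$103 \left(-84\right) + N{\left(-10,O \right)} = 103 \left(-84\right) - \frac{1}{2} = -8652 - \frac{1}{2} = - \frac{17305}{2}$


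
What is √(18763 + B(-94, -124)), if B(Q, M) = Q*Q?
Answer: √27599 ≈ 166.13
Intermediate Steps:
B(Q, M) = Q²
√(18763 + B(-94, -124)) = √(18763 + (-94)²) = √(18763 + 8836) = √27599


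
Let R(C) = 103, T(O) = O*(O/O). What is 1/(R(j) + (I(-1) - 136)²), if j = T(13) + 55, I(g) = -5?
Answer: 1/19984 ≈ 5.0040e-5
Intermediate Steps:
T(O) = O (T(O) = O*1 = O)
j = 68 (j = 13 + 55 = 68)
1/(R(j) + (I(-1) - 136)²) = 1/(103 + (-5 - 136)²) = 1/(103 + (-141)²) = 1/(103 + 19881) = 1/19984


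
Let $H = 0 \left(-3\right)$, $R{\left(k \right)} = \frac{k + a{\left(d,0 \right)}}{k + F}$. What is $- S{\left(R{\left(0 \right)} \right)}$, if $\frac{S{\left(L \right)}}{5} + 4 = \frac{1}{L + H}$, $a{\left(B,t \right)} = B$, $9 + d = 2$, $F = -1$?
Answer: $\frac{135}{7} \approx 19.286$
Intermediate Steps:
$d = -7$ ($d = -9 + 2 = -7$)
$R{\left(k \right)} = \frac{-7 + k}{-1 + k}$ ($R{\left(k \right)} = \frac{k - 7}{k - 1} = \frac{-7 + k}{-1 + k}$)
$H = 0$
$S{\left(L \right)} = -20 + \frac{5}{L}$ ($S{\left(L \right)} = -20 + \frac{5}{L + 0} = -20 + \frac{5}{L}$)
$- S{\left(R{\left(0 \right)} \right)} = - (-20 + \frac{5}{\frac{1}{-1 + 0} \left(-7 + 0\right)}) = - (-20 + \frac{5}{\frac{1}{-1} \left(-7\right)}) = - (-20 + \frac{5}{\left(-1\right) \left(-7\right)}) = - (-20 + \frac{5}{7}) = \left(-1\right) \left(- \frac{135}{7}\right) = \frac{135}{7}$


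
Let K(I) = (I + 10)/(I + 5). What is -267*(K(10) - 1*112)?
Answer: 29548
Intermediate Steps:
K(I) = (10 + I)/(5 + I)
-267*(K(10) - 1*112) = -267*((10 + 10)/(5 + 10) - 1*112) = -267*(20/15 - 112) = -267*((1/15)*20 - 112) = -267*(4/3 - 112) = -267*(-332/3) = 29548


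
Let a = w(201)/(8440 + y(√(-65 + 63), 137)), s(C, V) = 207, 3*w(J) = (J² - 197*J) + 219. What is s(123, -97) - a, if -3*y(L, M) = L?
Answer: 66341147427/320551201 - 1023*I*√2/641102402 ≈ 206.96 - 2.2566e-6*I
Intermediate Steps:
w(J) = 73 - 197*J/3 + J²/3 (w(J) = ((J² - 197*J) + 219)/3 = (219 + J² - 197*J)/3 = 73 - 197*J/3 + J²/3)
y(L, M) = -L/3
a = 341/(8440 - I*√2/3) (a = (73 - 197/3*201 + (⅓)*201²)/(8440 - √(-65 + 63)/3) = (73 - 13199 + (⅓)*40401)/(8440 - I*√2/3) = (73 - 13199 + 13467)/(8440 - I*√2/3) = 341/(8440 - I*√2/3) ≈ 0.040403 + 2.2566e-6*I)
s(123, -97) - a = 207 - (12951180/320551201 + 1023*I*√2/641102402) = 207 + (-12951180/320551201 - 1023*I*√2/641102402) = 66341147427/320551201 - 1023*I*√2/641102402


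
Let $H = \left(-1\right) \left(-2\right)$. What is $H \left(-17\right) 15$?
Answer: $-510$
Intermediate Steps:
$H = 2$
$H \left(-17\right) 15 = 2 \left(-17\right) 15 = \left(-34\right) 15 = -510$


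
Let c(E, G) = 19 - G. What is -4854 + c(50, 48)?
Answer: -4883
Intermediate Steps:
-4854 + c(50, 48) = -4854 + (19 - 1*48) = -4854 + (19 - 48) = -4854 - 29 = -4883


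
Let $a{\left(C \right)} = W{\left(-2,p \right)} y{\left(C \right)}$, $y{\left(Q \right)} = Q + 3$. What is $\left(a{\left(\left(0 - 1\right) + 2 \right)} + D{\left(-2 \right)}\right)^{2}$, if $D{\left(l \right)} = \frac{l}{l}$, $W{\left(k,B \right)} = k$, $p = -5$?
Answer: $49$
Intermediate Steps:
$y{\left(Q \right)} = 3 + Q$
$a{\left(C \right)} = -6 - 2 C$ ($a{\left(C \right)} = - 2 \left(3 + C\right) = -6 - 2 C$)
$D{\left(l \right)} = 1$
$\left(a{\left(\left(0 - 1\right) + 2 \right)} + D{\left(-2 \right)}\right)^{2} = \left(\left(-6 - 2 \left(\left(0 - 1\right) + 2\right)\right) + 1\right)^{2} = \left(\left(-6 - 2 \left(-1 + 2\right)\right) + 1\right)^{2} = \left(\left(-6 - 2\right) + 1\right)^{2} = \left(-8 + 1\right)^{2} = \left(-7\right)^{2} = 49$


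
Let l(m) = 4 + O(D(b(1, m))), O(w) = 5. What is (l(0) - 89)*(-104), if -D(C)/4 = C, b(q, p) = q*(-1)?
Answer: 8320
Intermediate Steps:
b(q, p) = -q
D(C) = -4*C
l(m) = 9 (l(m) = 4 + 5 = 9)
(l(0) - 89)*(-104) = (9 - 89)*(-104) = -80*(-104) = 8320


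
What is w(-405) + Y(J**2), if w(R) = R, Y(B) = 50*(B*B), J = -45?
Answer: 205030845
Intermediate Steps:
Y(B) = 50*B**2
w(-405) + Y(J**2) = -405 + 50*((-45)**2)**2 = -405 + 50*2025**2 = -405 + 50*4100625 = -405 + 205031250 = 205030845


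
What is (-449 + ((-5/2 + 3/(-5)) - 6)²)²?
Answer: 1340951161/10000 ≈ 1.3410e+5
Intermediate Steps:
(-449 + ((-5/2 + 3/(-5)) - 6)²)² = (-449 + ((-5*½ + 3*(-⅕)) - 6)²)² = (-449 + ((-5/2 - ⅗) - 6)²)² = (-449 + (-31/10 - 6)²)² = (-449 + (-91/10)²)² = (-449 + 8281/100)² = (-36619/100)² = 1340951161/10000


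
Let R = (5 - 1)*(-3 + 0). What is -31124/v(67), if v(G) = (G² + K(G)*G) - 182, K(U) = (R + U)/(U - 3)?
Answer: -1991936/279333 ≈ -7.1310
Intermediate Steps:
R = -12 (R = 4*(-3) = -12)
K(U) = (-12 + U)/(-3 + U) (K(U) = (-12 + U)/(U - 3) = (-12 + U)/(-3 + U))
v(G) = -182 + G² + G*(-12 + G)/(-3 + G) (v(G) = (G² + ((-12 + G)/(-3 + G))*G) - 182 = (G² + G*(-12 + G)/(-3 + G)) - 182 = -182 + G² + G*(-12 + G)/(-3 + G))
-31124/v(67) = -31124*(-3 + 67)/(67*(-12 + 67) + (-182 + 67²)*(-3 + 67)) = -31124*64/(67*55 + (-182 + 4489)*64) = -31124*64/(3685 + 4307*64) = -31124*64/(3685 + 275648) = -31124/((1/64)*279333) = -31124/279333/64 = -31124*64/279333 = -1991936/279333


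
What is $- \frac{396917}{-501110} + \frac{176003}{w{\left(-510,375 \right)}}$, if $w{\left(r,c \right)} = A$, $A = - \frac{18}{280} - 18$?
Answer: $- \frac{12346557063107}{1267307190} \approx -9742.4$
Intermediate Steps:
$A = - \frac{2529}{140}$ ($A = \left(-18\right) \frac{1}{280} - 18 = - \frac{9}{140} - 18 = - \frac{2529}{140} \approx -18.064$)
$w{\left(r,c \right)} = - \frac{2529}{140}$
$- \frac{396917}{-501110} + \frac{176003}{w{\left(-510,375 \right)}} = - \frac{396917}{-501110} + \frac{176003}{- \frac{2529}{140}} = \left(-396917\right) \left(- \frac{1}{501110}\right) + 176003 \left(- \frac{140}{2529}\right) = \frac{396917}{501110} - \frac{24640420}{2529} = - \frac{12346557063107}{1267307190}$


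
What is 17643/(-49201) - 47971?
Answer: -2360238814/49201 ≈ -47971.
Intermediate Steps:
17643/(-49201) - 47971 = 17643*(-1/49201) - 47971 = -17643/49201 - 47971 = -2360238814/49201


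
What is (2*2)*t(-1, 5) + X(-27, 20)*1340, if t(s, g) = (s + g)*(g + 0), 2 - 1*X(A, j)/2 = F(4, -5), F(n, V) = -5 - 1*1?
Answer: 21520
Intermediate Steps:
F(n, V) = -6 (F(n, V) = -5 - 1 = -6)
X(A, j) = 16 (X(A, j) = 4 - 2*(-6) = 4 + 12 = 16)
t(s, g) = g*(g + s) (t(s, g) = (g + s)*g = g*(g + s))
(2*2)*t(-1, 5) + X(-27, 20)*1340 = (2*2)*(5*(5 - 1)) + 16*1340 = 4*(5*4) + 21440 = 4*20 + 21440 = 80 + 21440 = 21520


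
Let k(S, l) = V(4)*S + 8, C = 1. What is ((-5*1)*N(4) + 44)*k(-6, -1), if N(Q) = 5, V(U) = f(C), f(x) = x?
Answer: 38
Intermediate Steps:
V(U) = 1
k(S, l) = 8 + S (k(S, l) = 1*S + 8 = S + 8 = 8 + S)
((-5*1)*N(4) + 44)*k(-6, -1) = (-5*1*5 + 44)*(8 - 6) = (-5*5 + 44)*2 = (-25 + 44)*2 = 19*2 = 38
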